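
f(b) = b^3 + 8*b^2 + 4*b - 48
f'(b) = 3*b^2 + 16*b + 4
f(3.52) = 108.82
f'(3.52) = 97.49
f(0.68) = -41.27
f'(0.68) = 16.27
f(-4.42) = 4.26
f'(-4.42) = -8.11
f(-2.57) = -22.42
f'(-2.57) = -17.31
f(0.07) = -47.68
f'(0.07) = 5.13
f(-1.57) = -38.43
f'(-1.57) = -13.73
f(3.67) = 123.86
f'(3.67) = 103.13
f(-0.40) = -48.38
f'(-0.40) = -1.92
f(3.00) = 63.00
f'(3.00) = 79.00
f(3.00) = 63.00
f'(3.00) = 79.00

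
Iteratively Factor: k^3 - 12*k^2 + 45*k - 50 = (k - 5)*(k^2 - 7*k + 10) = (k - 5)^2*(k - 2)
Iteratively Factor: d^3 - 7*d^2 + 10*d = (d - 5)*(d^2 - 2*d) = d*(d - 5)*(d - 2)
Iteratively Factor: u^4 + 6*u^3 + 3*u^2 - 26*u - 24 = (u + 3)*(u^3 + 3*u^2 - 6*u - 8) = (u + 1)*(u + 3)*(u^2 + 2*u - 8) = (u - 2)*(u + 1)*(u + 3)*(u + 4)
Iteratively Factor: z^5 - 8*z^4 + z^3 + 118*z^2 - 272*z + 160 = (z - 1)*(z^4 - 7*z^3 - 6*z^2 + 112*z - 160) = (z - 5)*(z - 1)*(z^3 - 2*z^2 - 16*z + 32) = (z - 5)*(z - 2)*(z - 1)*(z^2 - 16) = (z - 5)*(z - 2)*(z - 1)*(z + 4)*(z - 4)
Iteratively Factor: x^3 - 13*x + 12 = (x + 4)*(x^2 - 4*x + 3) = (x - 3)*(x + 4)*(x - 1)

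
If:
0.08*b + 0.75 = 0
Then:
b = -9.38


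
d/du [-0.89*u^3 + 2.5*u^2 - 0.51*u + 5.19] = -2.67*u^2 + 5.0*u - 0.51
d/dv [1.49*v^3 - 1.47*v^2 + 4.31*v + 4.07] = 4.47*v^2 - 2.94*v + 4.31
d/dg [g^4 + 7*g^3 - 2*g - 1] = 4*g^3 + 21*g^2 - 2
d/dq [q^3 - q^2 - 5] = q*(3*q - 2)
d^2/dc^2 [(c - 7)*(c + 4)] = 2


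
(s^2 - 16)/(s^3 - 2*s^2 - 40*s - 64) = (s - 4)/(s^2 - 6*s - 16)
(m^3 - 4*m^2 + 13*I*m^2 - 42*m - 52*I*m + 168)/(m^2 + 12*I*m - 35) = (m^2 + m*(-4 + 6*I) - 24*I)/(m + 5*I)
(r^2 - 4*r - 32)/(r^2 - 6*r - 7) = (-r^2 + 4*r + 32)/(-r^2 + 6*r + 7)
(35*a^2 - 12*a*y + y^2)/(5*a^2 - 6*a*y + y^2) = (-7*a + y)/(-a + y)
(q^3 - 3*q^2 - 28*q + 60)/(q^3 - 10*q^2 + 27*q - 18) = (q^2 + 3*q - 10)/(q^2 - 4*q + 3)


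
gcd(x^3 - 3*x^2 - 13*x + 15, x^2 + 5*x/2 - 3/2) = x + 3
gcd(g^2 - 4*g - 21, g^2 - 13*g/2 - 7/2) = g - 7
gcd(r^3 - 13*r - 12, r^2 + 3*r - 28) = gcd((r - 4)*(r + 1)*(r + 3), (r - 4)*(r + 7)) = r - 4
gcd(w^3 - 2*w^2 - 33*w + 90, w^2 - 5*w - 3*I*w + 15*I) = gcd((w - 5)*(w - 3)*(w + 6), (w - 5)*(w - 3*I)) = w - 5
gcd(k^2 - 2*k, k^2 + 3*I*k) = k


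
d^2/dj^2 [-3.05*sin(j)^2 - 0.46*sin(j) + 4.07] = 0.46*sin(j) - 6.1*cos(2*j)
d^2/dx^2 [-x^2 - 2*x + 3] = -2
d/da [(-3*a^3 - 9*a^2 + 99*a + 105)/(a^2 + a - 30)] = 3*(-a^2 - 12*a - 41)/(a^2 + 12*a + 36)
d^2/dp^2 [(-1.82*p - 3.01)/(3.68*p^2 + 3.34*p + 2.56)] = (-(1.82*p + 3.01)*(7.36*p + 3.34)*(14.72*p + 6.68) + (40.1856*p + 34.3112)*(3.68*p^2 + 3.34*p + 2.56))/(3.68*p^2 + 3.34*p + 2.56)^3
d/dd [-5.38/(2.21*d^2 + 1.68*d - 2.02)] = (23.7796*d + 9.0384)/(2.21*d^2 + 1.68*d - 2.02)^2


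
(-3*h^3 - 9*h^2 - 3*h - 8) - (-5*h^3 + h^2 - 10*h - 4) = 2*h^3 - 10*h^2 + 7*h - 4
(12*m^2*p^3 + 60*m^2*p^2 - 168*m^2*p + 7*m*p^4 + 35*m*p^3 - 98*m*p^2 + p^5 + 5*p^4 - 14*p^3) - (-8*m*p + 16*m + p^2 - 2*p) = 12*m^2*p^3 + 60*m^2*p^2 - 168*m^2*p + 7*m*p^4 + 35*m*p^3 - 98*m*p^2 + 8*m*p - 16*m + p^5 + 5*p^4 - 14*p^3 - p^2 + 2*p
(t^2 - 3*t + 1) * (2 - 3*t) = -3*t^3 + 11*t^2 - 9*t + 2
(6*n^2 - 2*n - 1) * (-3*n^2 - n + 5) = -18*n^4 + 35*n^2 - 9*n - 5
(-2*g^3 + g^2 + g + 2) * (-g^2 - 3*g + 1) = 2*g^5 + 5*g^4 - 6*g^3 - 4*g^2 - 5*g + 2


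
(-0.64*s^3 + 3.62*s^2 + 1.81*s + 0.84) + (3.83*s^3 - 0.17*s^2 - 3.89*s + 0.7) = 3.19*s^3 + 3.45*s^2 - 2.08*s + 1.54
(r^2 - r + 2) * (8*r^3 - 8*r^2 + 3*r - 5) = 8*r^5 - 16*r^4 + 27*r^3 - 24*r^2 + 11*r - 10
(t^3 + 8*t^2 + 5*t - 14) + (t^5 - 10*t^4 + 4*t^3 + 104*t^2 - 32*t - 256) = t^5 - 10*t^4 + 5*t^3 + 112*t^2 - 27*t - 270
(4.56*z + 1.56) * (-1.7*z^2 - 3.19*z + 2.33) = -7.752*z^3 - 17.1984*z^2 + 5.6484*z + 3.6348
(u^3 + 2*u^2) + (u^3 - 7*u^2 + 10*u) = 2*u^3 - 5*u^2 + 10*u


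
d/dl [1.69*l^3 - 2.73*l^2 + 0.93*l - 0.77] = 5.07*l^2 - 5.46*l + 0.93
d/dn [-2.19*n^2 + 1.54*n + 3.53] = 1.54 - 4.38*n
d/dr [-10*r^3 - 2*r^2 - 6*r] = -30*r^2 - 4*r - 6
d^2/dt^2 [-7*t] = 0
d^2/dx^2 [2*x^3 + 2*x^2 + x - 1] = 12*x + 4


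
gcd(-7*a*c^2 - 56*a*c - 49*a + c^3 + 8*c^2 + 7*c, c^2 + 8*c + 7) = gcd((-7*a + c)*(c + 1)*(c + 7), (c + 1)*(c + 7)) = c^2 + 8*c + 7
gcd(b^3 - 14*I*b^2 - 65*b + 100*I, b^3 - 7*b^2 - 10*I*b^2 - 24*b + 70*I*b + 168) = b - 4*I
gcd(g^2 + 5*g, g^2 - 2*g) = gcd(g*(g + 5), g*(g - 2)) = g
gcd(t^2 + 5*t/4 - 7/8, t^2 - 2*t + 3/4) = t - 1/2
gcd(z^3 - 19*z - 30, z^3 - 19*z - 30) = z^3 - 19*z - 30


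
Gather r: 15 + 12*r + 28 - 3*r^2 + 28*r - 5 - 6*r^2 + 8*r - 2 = -9*r^2 + 48*r + 36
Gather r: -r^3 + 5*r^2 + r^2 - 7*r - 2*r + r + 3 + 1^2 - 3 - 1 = -r^3 + 6*r^2 - 8*r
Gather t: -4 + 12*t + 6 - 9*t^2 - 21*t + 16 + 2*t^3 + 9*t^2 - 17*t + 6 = 2*t^3 - 26*t + 24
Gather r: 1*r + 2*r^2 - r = 2*r^2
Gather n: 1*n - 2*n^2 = -2*n^2 + n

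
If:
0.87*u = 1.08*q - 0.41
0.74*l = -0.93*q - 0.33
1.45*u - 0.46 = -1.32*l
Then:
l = -15.87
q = 12.28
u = 14.77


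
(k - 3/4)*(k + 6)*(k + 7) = k^3 + 49*k^2/4 + 129*k/4 - 63/2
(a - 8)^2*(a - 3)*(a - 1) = a^4 - 20*a^3 + 131*a^2 - 304*a + 192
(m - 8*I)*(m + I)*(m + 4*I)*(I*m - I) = I*m^4 + 3*m^3 - I*m^3 - 3*m^2 + 36*I*m^2 - 32*m - 36*I*m + 32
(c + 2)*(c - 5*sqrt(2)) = c^2 - 5*sqrt(2)*c + 2*c - 10*sqrt(2)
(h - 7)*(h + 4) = h^2 - 3*h - 28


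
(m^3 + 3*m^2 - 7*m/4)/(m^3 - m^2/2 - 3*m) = (-4*m^2 - 12*m + 7)/(2*(-2*m^2 + m + 6))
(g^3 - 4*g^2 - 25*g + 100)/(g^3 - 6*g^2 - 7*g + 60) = (g + 5)/(g + 3)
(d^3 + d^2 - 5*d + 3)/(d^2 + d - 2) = (d^2 + 2*d - 3)/(d + 2)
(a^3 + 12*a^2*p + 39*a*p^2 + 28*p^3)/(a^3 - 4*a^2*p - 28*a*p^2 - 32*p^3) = (-a^3 - 12*a^2*p - 39*a*p^2 - 28*p^3)/(-a^3 + 4*a^2*p + 28*a*p^2 + 32*p^3)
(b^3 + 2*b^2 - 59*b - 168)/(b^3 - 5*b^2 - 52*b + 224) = (b + 3)/(b - 4)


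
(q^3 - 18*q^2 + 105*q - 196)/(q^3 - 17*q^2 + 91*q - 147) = (q - 4)/(q - 3)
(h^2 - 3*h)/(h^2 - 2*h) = (h - 3)/(h - 2)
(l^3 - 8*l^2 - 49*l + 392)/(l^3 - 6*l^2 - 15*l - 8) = (l^2 - 49)/(l^2 + 2*l + 1)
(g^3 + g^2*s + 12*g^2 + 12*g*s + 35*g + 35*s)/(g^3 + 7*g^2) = 1 + s/g + 5/g + 5*s/g^2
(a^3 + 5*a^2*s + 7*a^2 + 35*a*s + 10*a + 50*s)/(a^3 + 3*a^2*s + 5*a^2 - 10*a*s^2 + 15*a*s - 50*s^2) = (-a - 2)/(-a + 2*s)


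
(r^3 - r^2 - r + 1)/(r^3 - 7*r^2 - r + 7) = (r - 1)/(r - 7)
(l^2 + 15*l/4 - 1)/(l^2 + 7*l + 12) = (l - 1/4)/(l + 3)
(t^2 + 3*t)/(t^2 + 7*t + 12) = t/(t + 4)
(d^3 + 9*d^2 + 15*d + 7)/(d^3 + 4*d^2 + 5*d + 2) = (d + 7)/(d + 2)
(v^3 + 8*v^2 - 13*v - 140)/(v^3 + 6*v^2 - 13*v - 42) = (v^2 + v - 20)/(v^2 - v - 6)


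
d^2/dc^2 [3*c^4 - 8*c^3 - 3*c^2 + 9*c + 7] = 36*c^2 - 48*c - 6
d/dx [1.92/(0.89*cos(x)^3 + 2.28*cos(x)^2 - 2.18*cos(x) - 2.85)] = (5.1264*cos(x)^2 + 8.7552*cos(x) - 4.1856)*sin(x)/(0.89*cos(x)^3 + 2.28*cos(x)^2 - 2.18*cos(x) - 2.85)^2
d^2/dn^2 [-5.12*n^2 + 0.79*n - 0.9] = -10.2400000000000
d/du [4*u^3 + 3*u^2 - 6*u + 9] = 12*u^2 + 6*u - 6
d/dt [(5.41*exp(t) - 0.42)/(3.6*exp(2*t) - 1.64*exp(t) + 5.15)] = (-19.476*exp(2*t) + 3.024*exp(t) + 27.1727)*exp(t)/(12.96*exp(4*t) - 11.808*exp(3*t) + 39.7696*exp(2*t) - 16.892*exp(t) + 26.5225)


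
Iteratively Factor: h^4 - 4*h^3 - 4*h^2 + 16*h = (h + 2)*(h^3 - 6*h^2 + 8*h) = h*(h + 2)*(h^2 - 6*h + 8) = h*(h - 4)*(h + 2)*(h - 2)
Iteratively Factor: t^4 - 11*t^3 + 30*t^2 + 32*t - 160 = (t + 2)*(t^3 - 13*t^2 + 56*t - 80) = (t - 4)*(t + 2)*(t^2 - 9*t + 20) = (t - 5)*(t - 4)*(t + 2)*(t - 4)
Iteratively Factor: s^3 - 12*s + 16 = (s + 4)*(s^2 - 4*s + 4) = (s - 2)*(s + 4)*(s - 2)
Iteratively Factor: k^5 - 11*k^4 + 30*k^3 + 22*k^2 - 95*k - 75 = (k + 1)*(k^4 - 12*k^3 + 42*k^2 - 20*k - 75) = (k - 5)*(k + 1)*(k^3 - 7*k^2 + 7*k + 15) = (k - 5)*(k - 3)*(k + 1)*(k^2 - 4*k - 5) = (k - 5)*(k - 3)*(k + 1)^2*(k - 5)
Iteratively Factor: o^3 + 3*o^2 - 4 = (o + 2)*(o^2 + o - 2) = (o - 1)*(o + 2)*(o + 2)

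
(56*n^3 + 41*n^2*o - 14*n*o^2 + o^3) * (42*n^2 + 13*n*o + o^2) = 2352*n^5 + 2450*n^4*o + n^3*o^2 - 99*n^2*o^3 - n*o^4 + o^5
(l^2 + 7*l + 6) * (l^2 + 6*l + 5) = l^4 + 13*l^3 + 53*l^2 + 71*l + 30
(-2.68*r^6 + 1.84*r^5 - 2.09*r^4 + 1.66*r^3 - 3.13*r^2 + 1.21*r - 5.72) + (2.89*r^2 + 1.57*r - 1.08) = -2.68*r^6 + 1.84*r^5 - 2.09*r^4 + 1.66*r^3 - 0.24*r^2 + 2.78*r - 6.8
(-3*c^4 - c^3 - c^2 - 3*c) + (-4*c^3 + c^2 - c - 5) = -3*c^4 - 5*c^3 - 4*c - 5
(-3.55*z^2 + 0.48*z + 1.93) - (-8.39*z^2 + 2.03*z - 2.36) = 4.84*z^2 - 1.55*z + 4.29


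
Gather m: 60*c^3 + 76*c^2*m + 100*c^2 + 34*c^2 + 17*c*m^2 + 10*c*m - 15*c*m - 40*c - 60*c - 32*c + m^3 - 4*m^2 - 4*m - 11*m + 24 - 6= 60*c^3 + 134*c^2 - 132*c + m^3 + m^2*(17*c - 4) + m*(76*c^2 - 5*c - 15) + 18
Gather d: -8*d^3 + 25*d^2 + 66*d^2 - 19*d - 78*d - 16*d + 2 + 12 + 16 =-8*d^3 + 91*d^2 - 113*d + 30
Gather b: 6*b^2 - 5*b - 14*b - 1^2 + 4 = 6*b^2 - 19*b + 3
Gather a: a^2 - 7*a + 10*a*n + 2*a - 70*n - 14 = a^2 + a*(10*n - 5) - 70*n - 14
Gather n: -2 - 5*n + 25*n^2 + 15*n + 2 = 25*n^2 + 10*n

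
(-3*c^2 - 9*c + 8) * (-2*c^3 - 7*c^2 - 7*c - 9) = 6*c^5 + 39*c^4 + 68*c^3 + 34*c^2 + 25*c - 72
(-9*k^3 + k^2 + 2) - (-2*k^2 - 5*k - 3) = -9*k^3 + 3*k^2 + 5*k + 5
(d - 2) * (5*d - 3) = 5*d^2 - 13*d + 6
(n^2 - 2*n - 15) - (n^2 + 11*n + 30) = -13*n - 45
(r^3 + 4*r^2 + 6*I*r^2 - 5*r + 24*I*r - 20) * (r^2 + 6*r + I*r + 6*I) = r^5 + 10*r^4 + 7*I*r^4 + 13*r^3 + 70*I*r^3 - 110*r^2 + 163*I*r^2 - 264*r - 50*I*r - 120*I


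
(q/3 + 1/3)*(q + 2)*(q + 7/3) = q^3/3 + 16*q^2/9 + 3*q + 14/9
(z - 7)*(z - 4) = z^2 - 11*z + 28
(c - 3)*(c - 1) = c^2 - 4*c + 3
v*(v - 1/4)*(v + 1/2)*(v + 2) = v^4 + 9*v^3/4 + 3*v^2/8 - v/4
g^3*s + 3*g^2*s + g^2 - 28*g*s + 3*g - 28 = (g - 4)*(g + 7)*(g*s + 1)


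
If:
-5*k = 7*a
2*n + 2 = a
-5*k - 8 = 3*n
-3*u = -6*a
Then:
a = 10/11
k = -14/11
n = -6/11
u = 20/11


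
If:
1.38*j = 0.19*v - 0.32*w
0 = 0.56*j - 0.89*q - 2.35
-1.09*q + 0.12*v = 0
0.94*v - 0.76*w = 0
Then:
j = 1.93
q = -1.43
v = -12.95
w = -16.02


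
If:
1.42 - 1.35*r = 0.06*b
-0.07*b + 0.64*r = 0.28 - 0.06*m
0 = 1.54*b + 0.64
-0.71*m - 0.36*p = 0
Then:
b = -0.42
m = -7.23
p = 14.27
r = 1.07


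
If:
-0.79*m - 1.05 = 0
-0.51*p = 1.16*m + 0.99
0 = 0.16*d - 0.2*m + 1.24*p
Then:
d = -10.05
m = -1.33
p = 1.08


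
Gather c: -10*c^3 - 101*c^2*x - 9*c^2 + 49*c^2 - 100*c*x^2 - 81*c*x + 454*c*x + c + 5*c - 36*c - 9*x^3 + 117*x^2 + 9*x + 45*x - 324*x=-10*c^3 + c^2*(40 - 101*x) + c*(-100*x^2 + 373*x - 30) - 9*x^3 + 117*x^2 - 270*x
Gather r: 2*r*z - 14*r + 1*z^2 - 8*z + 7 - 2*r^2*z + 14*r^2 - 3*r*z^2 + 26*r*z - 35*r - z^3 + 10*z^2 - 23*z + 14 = r^2*(14 - 2*z) + r*(-3*z^2 + 28*z - 49) - z^3 + 11*z^2 - 31*z + 21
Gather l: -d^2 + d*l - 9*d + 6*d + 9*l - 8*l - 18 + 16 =-d^2 - 3*d + l*(d + 1) - 2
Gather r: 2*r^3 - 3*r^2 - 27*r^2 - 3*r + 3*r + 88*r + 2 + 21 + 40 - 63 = 2*r^3 - 30*r^2 + 88*r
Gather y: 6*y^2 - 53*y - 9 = 6*y^2 - 53*y - 9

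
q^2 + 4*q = q*(q + 4)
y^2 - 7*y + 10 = (y - 5)*(y - 2)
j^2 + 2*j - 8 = (j - 2)*(j + 4)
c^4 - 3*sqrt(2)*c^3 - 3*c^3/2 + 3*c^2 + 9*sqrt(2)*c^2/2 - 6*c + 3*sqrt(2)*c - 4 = (c - 2)*(c + 1/2)*(c - 2*sqrt(2))*(c - sqrt(2))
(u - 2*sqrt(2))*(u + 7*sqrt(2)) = u^2 + 5*sqrt(2)*u - 28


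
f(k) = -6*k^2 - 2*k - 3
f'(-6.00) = 70.00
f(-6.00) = -207.00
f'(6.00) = -74.00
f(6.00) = -231.00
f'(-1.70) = 18.40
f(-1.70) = -16.94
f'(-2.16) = 23.92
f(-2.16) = -26.67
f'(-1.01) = 10.12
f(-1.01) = -7.10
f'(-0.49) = 3.88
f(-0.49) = -3.46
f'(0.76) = -11.12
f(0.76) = -7.99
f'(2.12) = -27.44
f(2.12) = -34.21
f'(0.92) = -13.04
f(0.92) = -9.92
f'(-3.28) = 37.36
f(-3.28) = -60.99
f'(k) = -12*k - 2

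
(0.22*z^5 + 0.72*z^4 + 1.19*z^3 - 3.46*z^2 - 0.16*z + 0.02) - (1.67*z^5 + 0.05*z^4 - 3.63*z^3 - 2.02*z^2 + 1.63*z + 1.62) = -1.45*z^5 + 0.67*z^4 + 4.82*z^3 - 1.44*z^2 - 1.79*z - 1.6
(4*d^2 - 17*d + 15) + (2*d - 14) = 4*d^2 - 15*d + 1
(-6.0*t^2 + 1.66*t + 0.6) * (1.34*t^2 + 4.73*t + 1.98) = -8.04*t^4 - 26.1556*t^3 - 3.2242*t^2 + 6.1248*t + 1.188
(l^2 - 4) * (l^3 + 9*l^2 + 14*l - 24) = l^5 + 9*l^4 + 10*l^3 - 60*l^2 - 56*l + 96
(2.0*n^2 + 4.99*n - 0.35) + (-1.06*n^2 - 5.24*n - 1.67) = 0.94*n^2 - 0.25*n - 2.02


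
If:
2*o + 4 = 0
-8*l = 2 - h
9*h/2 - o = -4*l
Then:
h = -1/5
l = -11/40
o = -2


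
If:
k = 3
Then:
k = 3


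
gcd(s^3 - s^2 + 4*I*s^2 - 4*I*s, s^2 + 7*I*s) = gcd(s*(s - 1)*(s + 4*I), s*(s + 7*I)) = s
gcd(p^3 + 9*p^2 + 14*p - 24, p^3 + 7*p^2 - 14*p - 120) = p + 6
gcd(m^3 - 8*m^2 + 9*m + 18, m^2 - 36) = m - 6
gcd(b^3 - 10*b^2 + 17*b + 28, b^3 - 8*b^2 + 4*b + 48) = b - 4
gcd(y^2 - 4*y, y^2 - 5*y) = y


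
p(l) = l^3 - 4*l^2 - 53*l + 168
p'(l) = 3*l^2 - 8*l - 53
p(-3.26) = 263.62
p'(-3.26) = 4.96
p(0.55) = 137.81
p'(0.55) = -56.49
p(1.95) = 56.85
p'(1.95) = -57.19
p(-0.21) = 178.94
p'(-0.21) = -51.19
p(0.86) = 120.10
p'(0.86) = -57.66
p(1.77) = 67.20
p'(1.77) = -57.76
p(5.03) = -72.53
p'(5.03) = -17.34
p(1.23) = 98.62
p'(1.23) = -58.30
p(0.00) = 168.00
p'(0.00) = -53.00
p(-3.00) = 264.00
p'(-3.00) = -2.00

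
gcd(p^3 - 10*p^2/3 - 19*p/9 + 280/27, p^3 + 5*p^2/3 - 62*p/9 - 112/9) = p - 8/3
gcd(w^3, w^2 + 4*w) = w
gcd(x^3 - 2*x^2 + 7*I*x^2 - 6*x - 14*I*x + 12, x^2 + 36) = x + 6*I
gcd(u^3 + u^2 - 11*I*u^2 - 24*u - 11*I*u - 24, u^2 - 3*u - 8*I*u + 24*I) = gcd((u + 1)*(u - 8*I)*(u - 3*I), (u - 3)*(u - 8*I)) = u - 8*I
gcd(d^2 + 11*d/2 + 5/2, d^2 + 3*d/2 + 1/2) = d + 1/2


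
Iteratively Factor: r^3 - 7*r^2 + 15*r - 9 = (r - 1)*(r^2 - 6*r + 9) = (r - 3)*(r - 1)*(r - 3)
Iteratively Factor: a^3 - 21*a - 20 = (a - 5)*(a^2 + 5*a + 4) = (a - 5)*(a + 1)*(a + 4)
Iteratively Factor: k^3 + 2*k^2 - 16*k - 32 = (k - 4)*(k^2 + 6*k + 8) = (k - 4)*(k + 2)*(k + 4)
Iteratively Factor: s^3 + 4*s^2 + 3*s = (s)*(s^2 + 4*s + 3) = s*(s + 1)*(s + 3)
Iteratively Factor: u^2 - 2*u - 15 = (u - 5)*(u + 3)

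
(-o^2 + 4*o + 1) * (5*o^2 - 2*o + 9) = -5*o^4 + 22*o^3 - 12*o^2 + 34*o + 9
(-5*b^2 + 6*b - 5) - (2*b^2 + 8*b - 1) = -7*b^2 - 2*b - 4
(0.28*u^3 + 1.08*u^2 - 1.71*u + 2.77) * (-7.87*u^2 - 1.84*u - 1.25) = -2.2036*u^5 - 9.0148*u^4 + 11.1205*u^3 - 20.0035*u^2 - 2.9593*u - 3.4625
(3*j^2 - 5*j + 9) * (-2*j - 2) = -6*j^3 + 4*j^2 - 8*j - 18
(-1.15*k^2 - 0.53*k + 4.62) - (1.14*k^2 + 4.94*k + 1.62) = -2.29*k^2 - 5.47*k + 3.0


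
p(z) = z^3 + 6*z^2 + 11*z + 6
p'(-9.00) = 146.00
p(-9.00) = -336.00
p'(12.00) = 587.00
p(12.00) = 2730.00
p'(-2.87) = 1.27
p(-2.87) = 0.21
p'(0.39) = 16.14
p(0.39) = 11.26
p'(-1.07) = 1.59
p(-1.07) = -0.13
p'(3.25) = 81.69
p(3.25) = 139.45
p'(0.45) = 17.01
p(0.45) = 12.26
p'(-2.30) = -0.73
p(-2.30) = 0.27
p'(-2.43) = -0.45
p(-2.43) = 0.35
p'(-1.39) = 0.12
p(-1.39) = -0.38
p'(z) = 3*z^2 + 12*z + 11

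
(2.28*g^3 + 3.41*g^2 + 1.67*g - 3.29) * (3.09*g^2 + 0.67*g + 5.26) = 7.0452*g^5 + 12.0645*g^4 + 19.4378*g^3 + 8.8894*g^2 + 6.5799*g - 17.3054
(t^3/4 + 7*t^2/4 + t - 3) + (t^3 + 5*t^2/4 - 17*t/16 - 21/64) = 5*t^3/4 + 3*t^2 - t/16 - 213/64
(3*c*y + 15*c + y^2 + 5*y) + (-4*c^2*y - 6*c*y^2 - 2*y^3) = -4*c^2*y - 6*c*y^2 + 3*c*y + 15*c - 2*y^3 + y^2 + 5*y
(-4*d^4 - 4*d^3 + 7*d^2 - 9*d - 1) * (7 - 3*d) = 12*d^5 - 16*d^4 - 49*d^3 + 76*d^2 - 60*d - 7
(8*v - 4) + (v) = 9*v - 4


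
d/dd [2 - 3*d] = -3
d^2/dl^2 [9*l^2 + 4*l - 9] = 18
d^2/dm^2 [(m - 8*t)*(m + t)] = 2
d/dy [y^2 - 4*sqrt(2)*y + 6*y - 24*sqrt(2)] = 2*y - 4*sqrt(2) + 6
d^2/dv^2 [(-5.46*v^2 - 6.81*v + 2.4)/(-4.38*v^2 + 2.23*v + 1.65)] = (367.951536*v^3 - 39.4988399999999*v^2 + 435.94578*v - 78.94461)/(84.027672*v^6 - 128.343636*v^5 - 29.618874*v^4 + 85.607693*v^3 + 11.157795*v^2 - 18.213525*v - 4.492125)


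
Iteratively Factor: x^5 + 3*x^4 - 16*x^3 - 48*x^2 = (x + 4)*(x^4 - x^3 - 12*x^2) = x*(x + 4)*(x^3 - x^2 - 12*x) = x^2*(x + 4)*(x^2 - x - 12) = x^2*(x - 4)*(x + 4)*(x + 3)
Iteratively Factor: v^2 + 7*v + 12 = (v + 3)*(v + 4)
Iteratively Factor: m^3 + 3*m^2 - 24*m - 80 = (m + 4)*(m^2 - m - 20) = (m - 5)*(m + 4)*(m + 4)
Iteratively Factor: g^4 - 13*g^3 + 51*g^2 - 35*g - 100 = (g + 1)*(g^3 - 14*g^2 + 65*g - 100) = (g - 5)*(g + 1)*(g^2 - 9*g + 20) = (g - 5)^2*(g + 1)*(g - 4)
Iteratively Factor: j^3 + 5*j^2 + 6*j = (j + 2)*(j^2 + 3*j) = (j + 2)*(j + 3)*(j)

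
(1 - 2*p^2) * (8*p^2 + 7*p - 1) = -16*p^4 - 14*p^3 + 10*p^2 + 7*p - 1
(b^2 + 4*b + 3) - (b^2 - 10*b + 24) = 14*b - 21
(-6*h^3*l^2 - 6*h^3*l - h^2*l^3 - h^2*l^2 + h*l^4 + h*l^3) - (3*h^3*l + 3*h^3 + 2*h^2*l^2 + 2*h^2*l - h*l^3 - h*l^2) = -6*h^3*l^2 - 9*h^3*l - 3*h^3 - h^2*l^3 - 3*h^2*l^2 - 2*h^2*l + h*l^4 + 2*h*l^3 + h*l^2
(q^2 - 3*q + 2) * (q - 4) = q^3 - 7*q^2 + 14*q - 8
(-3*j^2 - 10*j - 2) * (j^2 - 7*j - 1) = -3*j^4 + 11*j^3 + 71*j^2 + 24*j + 2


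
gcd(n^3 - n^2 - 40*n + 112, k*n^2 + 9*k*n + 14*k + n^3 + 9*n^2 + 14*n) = n + 7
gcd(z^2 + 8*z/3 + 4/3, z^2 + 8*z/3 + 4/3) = z^2 + 8*z/3 + 4/3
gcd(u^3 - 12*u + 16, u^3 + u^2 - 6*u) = u - 2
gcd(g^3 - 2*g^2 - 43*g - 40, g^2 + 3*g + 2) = g + 1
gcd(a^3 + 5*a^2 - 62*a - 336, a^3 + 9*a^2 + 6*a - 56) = a + 7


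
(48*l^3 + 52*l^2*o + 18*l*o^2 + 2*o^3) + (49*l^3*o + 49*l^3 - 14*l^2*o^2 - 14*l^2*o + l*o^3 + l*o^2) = 49*l^3*o + 97*l^3 - 14*l^2*o^2 + 38*l^2*o + l*o^3 + 19*l*o^2 + 2*o^3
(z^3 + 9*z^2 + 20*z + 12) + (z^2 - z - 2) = z^3 + 10*z^2 + 19*z + 10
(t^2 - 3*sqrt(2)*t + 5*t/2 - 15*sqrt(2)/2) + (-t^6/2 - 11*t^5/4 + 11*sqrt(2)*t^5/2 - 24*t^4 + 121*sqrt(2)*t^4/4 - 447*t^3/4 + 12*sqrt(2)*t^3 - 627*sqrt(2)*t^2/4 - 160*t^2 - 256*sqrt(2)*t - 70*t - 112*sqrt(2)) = -t^6/2 - 11*t^5/4 + 11*sqrt(2)*t^5/2 - 24*t^4 + 121*sqrt(2)*t^4/4 - 447*t^3/4 + 12*sqrt(2)*t^3 - 627*sqrt(2)*t^2/4 - 159*t^2 - 259*sqrt(2)*t - 135*t/2 - 239*sqrt(2)/2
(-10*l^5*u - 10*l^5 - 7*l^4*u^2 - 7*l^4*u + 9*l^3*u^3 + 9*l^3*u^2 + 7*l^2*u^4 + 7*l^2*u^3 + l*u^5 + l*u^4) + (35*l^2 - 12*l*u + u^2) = -10*l^5*u - 10*l^5 - 7*l^4*u^2 - 7*l^4*u + 9*l^3*u^3 + 9*l^3*u^2 + 7*l^2*u^4 + 7*l^2*u^3 + 35*l^2 + l*u^5 + l*u^4 - 12*l*u + u^2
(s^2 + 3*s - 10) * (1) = s^2 + 3*s - 10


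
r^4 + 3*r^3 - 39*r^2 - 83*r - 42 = (r - 6)*(r + 1)^2*(r + 7)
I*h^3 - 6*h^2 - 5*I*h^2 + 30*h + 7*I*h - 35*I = (h - 5)*(h + 7*I)*(I*h + 1)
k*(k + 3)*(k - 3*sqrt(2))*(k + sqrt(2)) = k^4 - 2*sqrt(2)*k^3 + 3*k^3 - 6*sqrt(2)*k^2 - 6*k^2 - 18*k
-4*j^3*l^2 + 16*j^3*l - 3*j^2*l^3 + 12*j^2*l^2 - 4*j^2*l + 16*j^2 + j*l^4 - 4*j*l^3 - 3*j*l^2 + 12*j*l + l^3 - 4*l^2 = (-4*j + l)*(j + l)*(l - 4)*(j*l + 1)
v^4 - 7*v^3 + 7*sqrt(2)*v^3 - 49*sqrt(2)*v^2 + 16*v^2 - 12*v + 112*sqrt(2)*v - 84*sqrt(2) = (v - 3)*(v - 2)^2*(v + 7*sqrt(2))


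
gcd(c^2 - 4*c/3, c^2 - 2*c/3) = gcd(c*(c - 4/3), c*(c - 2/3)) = c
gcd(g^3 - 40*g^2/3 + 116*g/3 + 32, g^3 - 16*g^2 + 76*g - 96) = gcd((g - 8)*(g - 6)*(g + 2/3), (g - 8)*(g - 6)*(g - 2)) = g^2 - 14*g + 48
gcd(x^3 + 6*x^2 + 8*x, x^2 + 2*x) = x^2 + 2*x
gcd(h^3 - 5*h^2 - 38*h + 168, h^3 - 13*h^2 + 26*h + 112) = h - 7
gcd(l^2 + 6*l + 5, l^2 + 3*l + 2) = l + 1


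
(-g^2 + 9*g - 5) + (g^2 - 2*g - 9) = 7*g - 14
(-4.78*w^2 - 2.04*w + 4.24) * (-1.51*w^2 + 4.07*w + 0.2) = 7.2178*w^4 - 16.3742*w^3 - 15.6612*w^2 + 16.8488*w + 0.848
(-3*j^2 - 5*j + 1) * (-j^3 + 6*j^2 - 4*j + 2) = 3*j^5 - 13*j^4 - 19*j^3 + 20*j^2 - 14*j + 2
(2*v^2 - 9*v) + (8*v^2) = 10*v^2 - 9*v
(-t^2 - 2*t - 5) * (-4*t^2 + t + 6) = 4*t^4 + 7*t^3 + 12*t^2 - 17*t - 30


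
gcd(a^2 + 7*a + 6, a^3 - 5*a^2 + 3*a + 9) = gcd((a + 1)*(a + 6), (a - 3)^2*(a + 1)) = a + 1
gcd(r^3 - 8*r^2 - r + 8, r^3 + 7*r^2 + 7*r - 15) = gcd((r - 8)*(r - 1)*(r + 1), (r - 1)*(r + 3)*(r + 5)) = r - 1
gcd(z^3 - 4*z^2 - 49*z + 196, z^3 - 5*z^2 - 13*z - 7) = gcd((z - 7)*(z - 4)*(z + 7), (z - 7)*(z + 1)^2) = z - 7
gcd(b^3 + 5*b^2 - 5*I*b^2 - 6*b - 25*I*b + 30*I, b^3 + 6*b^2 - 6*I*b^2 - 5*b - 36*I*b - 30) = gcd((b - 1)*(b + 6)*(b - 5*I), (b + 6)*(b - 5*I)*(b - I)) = b^2 + b*(6 - 5*I) - 30*I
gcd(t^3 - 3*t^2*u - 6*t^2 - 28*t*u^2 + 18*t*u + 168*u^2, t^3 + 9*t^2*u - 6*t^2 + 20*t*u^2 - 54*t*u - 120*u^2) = t^2 + 4*t*u - 6*t - 24*u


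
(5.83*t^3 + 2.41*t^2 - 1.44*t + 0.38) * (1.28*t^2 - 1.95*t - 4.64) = 7.4624*t^5 - 8.2837*t^4 - 33.5939*t^3 - 7.888*t^2 + 5.9406*t - 1.7632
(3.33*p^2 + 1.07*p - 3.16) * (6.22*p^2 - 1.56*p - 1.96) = 20.7126*p^4 + 1.4606*p^3 - 27.8512*p^2 + 2.8324*p + 6.1936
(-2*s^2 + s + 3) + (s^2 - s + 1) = 4 - s^2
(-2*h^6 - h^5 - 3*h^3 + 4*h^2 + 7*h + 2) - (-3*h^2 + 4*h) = -2*h^6 - h^5 - 3*h^3 + 7*h^2 + 3*h + 2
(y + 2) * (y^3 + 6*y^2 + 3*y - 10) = y^4 + 8*y^3 + 15*y^2 - 4*y - 20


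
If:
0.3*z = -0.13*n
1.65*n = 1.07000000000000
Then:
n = 0.65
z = -0.28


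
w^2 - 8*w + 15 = (w - 5)*(w - 3)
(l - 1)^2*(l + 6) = l^3 + 4*l^2 - 11*l + 6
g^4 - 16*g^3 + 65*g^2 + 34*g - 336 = (g - 8)*(g - 7)*(g - 3)*(g + 2)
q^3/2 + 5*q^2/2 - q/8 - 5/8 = (q/2 + 1/4)*(q - 1/2)*(q + 5)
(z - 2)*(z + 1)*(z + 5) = z^3 + 4*z^2 - 7*z - 10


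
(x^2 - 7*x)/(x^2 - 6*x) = (x - 7)/(x - 6)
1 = 1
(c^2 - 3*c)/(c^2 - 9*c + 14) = c*(c - 3)/(c^2 - 9*c + 14)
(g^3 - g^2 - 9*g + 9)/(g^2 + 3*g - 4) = (g^2 - 9)/(g + 4)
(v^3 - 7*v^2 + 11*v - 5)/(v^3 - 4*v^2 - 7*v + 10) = (v - 1)/(v + 2)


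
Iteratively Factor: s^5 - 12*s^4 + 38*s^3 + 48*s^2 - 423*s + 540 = (s - 3)*(s^4 - 9*s^3 + 11*s^2 + 81*s - 180) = (s - 3)^2*(s^3 - 6*s^2 - 7*s + 60) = (s - 3)^2*(s + 3)*(s^2 - 9*s + 20) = (s - 5)*(s - 3)^2*(s + 3)*(s - 4)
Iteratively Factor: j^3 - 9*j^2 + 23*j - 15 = (j - 1)*(j^2 - 8*j + 15) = (j - 3)*(j - 1)*(j - 5)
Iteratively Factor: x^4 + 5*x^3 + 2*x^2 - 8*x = (x + 2)*(x^3 + 3*x^2 - 4*x) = (x + 2)*(x + 4)*(x^2 - x) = x*(x + 2)*(x + 4)*(x - 1)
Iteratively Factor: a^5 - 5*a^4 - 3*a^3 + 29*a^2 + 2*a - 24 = (a - 3)*(a^4 - 2*a^3 - 9*a^2 + 2*a + 8) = (a - 3)*(a + 1)*(a^3 - 3*a^2 - 6*a + 8) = (a - 3)*(a + 1)*(a + 2)*(a^2 - 5*a + 4) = (a - 4)*(a - 3)*(a + 1)*(a + 2)*(a - 1)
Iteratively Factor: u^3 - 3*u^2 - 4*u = (u + 1)*(u^2 - 4*u) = (u - 4)*(u + 1)*(u)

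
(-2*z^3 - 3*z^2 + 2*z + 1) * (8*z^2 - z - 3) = -16*z^5 - 22*z^4 + 25*z^3 + 15*z^2 - 7*z - 3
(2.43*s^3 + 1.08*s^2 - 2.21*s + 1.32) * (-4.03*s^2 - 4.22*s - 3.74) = -9.7929*s^5 - 14.607*s^4 - 4.7395*s^3 - 0.0326000000000004*s^2 + 2.695*s - 4.9368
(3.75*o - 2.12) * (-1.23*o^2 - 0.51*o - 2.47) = -4.6125*o^3 + 0.6951*o^2 - 8.1813*o + 5.2364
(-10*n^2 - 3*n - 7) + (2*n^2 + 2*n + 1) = -8*n^2 - n - 6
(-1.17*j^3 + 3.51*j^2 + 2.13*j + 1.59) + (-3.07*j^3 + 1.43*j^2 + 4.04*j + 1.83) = -4.24*j^3 + 4.94*j^2 + 6.17*j + 3.42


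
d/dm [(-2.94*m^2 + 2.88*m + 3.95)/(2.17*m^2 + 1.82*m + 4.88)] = (-11.6004*m^2 - 45.8374*m + 6.8654)/(4.7089*m^4 + 7.8988*m^3 + 24.4916*m^2 + 17.7632*m + 23.8144)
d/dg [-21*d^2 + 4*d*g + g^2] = 4*d + 2*g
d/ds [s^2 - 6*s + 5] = 2*s - 6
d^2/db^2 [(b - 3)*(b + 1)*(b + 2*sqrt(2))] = 6*b - 4 + 4*sqrt(2)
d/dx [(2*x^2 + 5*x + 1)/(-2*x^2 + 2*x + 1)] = (14*x^2 + 8*x + 3)/(4*x^4 - 8*x^3 + 4*x + 1)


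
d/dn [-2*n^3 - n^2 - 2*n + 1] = -6*n^2 - 2*n - 2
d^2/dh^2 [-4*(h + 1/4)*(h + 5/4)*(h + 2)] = -24*h - 28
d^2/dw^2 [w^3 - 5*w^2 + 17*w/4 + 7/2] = 6*w - 10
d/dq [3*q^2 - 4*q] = 6*q - 4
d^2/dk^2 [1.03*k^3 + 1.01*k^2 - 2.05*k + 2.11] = 6.18*k + 2.02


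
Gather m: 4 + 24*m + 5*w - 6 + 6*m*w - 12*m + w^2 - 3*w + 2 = m*(6*w + 12) + w^2 + 2*w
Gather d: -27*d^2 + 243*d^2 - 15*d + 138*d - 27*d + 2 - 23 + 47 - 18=216*d^2 + 96*d + 8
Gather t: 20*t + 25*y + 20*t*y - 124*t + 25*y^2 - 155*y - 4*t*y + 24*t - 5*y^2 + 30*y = t*(16*y - 80) + 20*y^2 - 100*y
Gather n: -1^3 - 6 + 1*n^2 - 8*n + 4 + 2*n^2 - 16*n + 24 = 3*n^2 - 24*n + 21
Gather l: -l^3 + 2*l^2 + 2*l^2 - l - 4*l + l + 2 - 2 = -l^3 + 4*l^2 - 4*l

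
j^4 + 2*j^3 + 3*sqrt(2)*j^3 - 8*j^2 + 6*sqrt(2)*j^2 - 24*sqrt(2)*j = j*(j - 2)*(j + 4)*(j + 3*sqrt(2))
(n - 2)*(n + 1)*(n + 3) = n^3 + 2*n^2 - 5*n - 6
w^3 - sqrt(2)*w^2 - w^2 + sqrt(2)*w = w*(w - 1)*(w - sqrt(2))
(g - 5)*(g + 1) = g^2 - 4*g - 5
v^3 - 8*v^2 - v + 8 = (v - 8)*(v - 1)*(v + 1)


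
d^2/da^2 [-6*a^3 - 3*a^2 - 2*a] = -36*a - 6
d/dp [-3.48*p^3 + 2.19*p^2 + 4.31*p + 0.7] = -10.44*p^2 + 4.38*p + 4.31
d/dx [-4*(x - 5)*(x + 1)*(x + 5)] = -12*x^2 - 8*x + 100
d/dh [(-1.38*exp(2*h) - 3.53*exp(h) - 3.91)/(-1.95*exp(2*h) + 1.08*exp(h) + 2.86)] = (-8.3739*exp(2*h) - 23.1426*exp(h) - 5.873)*exp(h)/(3.8025*exp(4*h) - 4.212*exp(3*h) - 9.9876*exp(2*h) + 6.1776*exp(h) + 8.1796)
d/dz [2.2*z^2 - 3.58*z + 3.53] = 4.4*z - 3.58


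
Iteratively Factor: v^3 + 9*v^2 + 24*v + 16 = (v + 1)*(v^2 + 8*v + 16) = (v + 1)*(v + 4)*(v + 4)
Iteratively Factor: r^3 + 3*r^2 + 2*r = (r + 1)*(r^2 + 2*r) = r*(r + 1)*(r + 2)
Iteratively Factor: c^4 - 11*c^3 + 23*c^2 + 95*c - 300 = (c + 3)*(c^3 - 14*c^2 + 65*c - 100) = (c - 5)*(c + 3)*(c^2 - 9*c + 20) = (c - 5)*(c - 4)*(c + 3)*(c - 5)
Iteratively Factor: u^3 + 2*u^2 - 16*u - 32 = (u + 2)*(u^2 - 16) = (u + 2)*(u + 4)*(u - 4)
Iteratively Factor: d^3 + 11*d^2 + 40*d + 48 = (d + 4)*(d^2 + 7*d + 12) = (d + 4)^2*(d + 3)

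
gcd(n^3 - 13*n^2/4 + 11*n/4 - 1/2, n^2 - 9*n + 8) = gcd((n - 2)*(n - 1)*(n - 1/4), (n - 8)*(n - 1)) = n - 1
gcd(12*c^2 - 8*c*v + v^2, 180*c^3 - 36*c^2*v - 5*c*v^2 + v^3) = -6*c + v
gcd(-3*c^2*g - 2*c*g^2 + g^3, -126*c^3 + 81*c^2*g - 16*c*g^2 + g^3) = 3*c - g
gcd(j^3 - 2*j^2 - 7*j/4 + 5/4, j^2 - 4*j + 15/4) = j - 5/2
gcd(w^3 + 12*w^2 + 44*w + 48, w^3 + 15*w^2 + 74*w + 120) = w^2 + 10*w + 24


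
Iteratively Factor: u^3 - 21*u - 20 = (u + 1)*(u^2 - u - 20) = (u - 5)*(u + 1)*(u + 4)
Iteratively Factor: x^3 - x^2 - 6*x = (x + 2)*(x^2 - 3*x) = (x - 3)*(x + 2)*(x)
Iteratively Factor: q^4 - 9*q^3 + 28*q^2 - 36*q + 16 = (q - 2)*(q^3 - 7*q^2 + 14*q - 8) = (q - 4)*(q - 2)*(q^2 - 3*q + 2) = (q - 4)*(q - 2)*(q - 1)*(q - 2)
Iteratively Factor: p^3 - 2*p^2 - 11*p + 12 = (p - 4)*(p^2 + 2*p - 3) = (p - 4)*(p - 1)*(p + 3)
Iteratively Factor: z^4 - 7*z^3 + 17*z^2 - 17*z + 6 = (z - 3)*(z^3 - 4*z^2 + 5*z - 2) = (z - 3)*(z - 1)*(z^2 - 3*z + 2) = (z - 3)*(z - 2)*(z - 1)*(z - 1)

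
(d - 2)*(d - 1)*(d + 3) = d^3 - 7*d + 6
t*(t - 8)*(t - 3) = t^3 - 11*t^2 + 24*t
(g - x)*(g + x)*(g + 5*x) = g^3 + 5*g^2*x - g*x^2 - 5*x^3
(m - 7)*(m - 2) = m^2 - 9*m + 14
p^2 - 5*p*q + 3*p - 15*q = (p + 3)*(p - 5*q)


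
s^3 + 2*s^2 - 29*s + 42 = (s - 3)*(s - 2)*(s + 7)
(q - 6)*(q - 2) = q^2 - 8*q + 12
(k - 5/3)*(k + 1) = k^2 - 2*k/3 - 5/3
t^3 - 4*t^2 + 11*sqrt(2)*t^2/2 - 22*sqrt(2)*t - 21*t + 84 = (t - 4)*(t - 3*sqrt(2)/2)*(t + 7*sqrt(2))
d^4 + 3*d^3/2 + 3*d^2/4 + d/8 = d*(d + 1/2)^3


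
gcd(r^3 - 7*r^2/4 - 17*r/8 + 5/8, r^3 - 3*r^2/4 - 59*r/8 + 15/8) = r - 1/4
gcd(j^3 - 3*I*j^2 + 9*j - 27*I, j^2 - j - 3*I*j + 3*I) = j - 3*I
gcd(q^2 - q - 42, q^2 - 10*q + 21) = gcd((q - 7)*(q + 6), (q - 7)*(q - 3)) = q - 7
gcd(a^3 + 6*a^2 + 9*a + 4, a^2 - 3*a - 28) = a + 4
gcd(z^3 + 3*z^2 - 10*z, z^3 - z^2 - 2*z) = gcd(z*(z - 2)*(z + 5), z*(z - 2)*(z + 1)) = z^2 - 2*z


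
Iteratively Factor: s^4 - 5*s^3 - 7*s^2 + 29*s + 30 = (s - 5)*(s^3 - 7*s - 6) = (s - 5)*(s + 2)*(s^2 - 2*s - 3) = (s - 5)*(s - 3)*(s + 2)*(s + 1)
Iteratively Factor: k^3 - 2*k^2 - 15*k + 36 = (k - 3)*(k^2 + k - 12) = (k - 3)*(k + 4)*(k - 3)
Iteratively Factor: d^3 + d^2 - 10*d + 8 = (d - 2)*(d^2 + 3*d - 4) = (d - 2)*(d + 4)*(d - 1)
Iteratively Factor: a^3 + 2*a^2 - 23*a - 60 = (a + 3)*(a^2 - a - 20) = (a - 5)*(a + 3)*(a + 4)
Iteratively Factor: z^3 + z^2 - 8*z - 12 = (z + 2)*(z^2 - z - 6) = (z + 2)^2*(z - 3)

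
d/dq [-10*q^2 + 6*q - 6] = 6 - 20*q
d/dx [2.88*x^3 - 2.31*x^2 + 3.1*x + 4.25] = 8.64*x^2 - 4.62*x + 3.1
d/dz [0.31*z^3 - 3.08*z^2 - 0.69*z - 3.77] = 0.93*z^2 - 6.16*z - 0.69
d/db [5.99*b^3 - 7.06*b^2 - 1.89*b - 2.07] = 17.97*b^2 - 14.12*b - 1.89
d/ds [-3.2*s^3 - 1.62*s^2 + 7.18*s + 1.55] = -9.6*s^2 - 3.24*s + 7.18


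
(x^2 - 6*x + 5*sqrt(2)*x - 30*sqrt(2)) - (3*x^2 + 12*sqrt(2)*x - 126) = -2*x^2 - 7*sqrt(2)*x - 6*x - 30*sqrt(2) + 126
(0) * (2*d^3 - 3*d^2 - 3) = 0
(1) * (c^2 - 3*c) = c^2 - 3*c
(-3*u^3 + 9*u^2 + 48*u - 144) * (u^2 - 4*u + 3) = -3*u^5 + 21*u^4 + 3*u^3 - 309*u^2 + 720*u - 432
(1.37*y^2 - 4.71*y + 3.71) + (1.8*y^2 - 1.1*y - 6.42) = 3.17*y^2 - 5.81*y - 2.71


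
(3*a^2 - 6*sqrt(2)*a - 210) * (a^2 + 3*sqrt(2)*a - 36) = 3*a^4 + 3*sqrt(2)*a^3 - 354*a^2 - 414*sqrt(2)*a + 7560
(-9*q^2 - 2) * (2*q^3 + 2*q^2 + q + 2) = -18*q^5 - 18*q^4 - 13*q^3 - 22*q^2 - 2*q - 4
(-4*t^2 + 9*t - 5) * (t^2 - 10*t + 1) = -4*t^4 + 49*t^3 - 99*t^2 + 59*t - 5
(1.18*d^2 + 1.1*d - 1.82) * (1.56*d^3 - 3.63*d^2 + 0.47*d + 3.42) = 1.8408*d^5 - 2.5674*d^4 - 6.2776*d^3 + 11.1592*d^2 + 2.9066*d - 6.2244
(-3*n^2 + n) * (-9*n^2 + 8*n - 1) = 27*n^4 - 33*n^3 + 11*n^2 - n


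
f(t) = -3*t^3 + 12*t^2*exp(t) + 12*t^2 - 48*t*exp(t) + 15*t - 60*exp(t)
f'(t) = 12*t^2*exp(t) - 9*t^2 - 24*t*exp(t) + 24*t - 108*exp(t) + 15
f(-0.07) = -53.75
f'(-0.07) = -85.80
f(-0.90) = -4.47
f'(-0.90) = -45.07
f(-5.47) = 770.37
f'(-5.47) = -383.96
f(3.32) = -2336.69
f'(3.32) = -1537.21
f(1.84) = -628.55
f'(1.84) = -673.58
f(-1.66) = 31.92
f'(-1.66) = -56.31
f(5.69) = 16311.70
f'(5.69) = 42455.01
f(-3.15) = 174.60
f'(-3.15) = -146.19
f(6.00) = 33762.02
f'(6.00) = 72452.18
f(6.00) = 33762.02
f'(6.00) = 72452.18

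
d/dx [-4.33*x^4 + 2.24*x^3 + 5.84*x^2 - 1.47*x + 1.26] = -17.32*x^3 + 6.72*x^2 + 11.68*x - 1.47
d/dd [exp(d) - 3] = exp(d)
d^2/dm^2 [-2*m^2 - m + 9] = -4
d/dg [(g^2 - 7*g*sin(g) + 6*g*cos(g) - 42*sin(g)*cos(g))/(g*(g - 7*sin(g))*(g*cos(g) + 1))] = (g^3*sin(g) - g^2*cos(g) - 6*g*sin(g) - 12*g*cos(g)^2 - 6*cos(g))/(g^2*(g*cos(g) + 1)^2)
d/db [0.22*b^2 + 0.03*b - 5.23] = 0.44*b + 0.03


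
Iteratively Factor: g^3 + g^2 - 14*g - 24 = (g - 4)*(g^2 + 5*g + 6) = (g - 4)*(g + 2)*(g + 3)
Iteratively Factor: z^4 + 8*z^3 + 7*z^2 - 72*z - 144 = (z + 3)*(z^3 + 5*z^2 - 8*z - 48) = (z + 3)*(z + 4)*(z^2 + z - 12) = (z - 3)*(z + 3)*(z + 4)*(z + 4)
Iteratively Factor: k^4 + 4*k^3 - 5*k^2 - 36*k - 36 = (k + 2)*(k^3 + 2*k^2 - 9*k - 18) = (k - 3)*(k + 2)*(k^2 + 5*k + 6) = (k - 3)*(k + 2)^2*(k + 3)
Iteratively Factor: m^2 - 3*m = (m - 3)*(m)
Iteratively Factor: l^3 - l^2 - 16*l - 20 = (l + 2)*(l^2 - 3*l - 10) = (l + 2)^2*(l - 5)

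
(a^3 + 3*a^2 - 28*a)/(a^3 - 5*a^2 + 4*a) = (a + 7)/(a - 1)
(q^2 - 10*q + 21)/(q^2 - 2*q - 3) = (q - 7)/(q + 1)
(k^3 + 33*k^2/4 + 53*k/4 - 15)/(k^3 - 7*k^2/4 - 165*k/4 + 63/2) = (k^2 + 9*k + 20)/(k^2 - k - 42)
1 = 1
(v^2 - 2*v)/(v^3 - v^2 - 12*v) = (2 - v)/(-v^2 + v + 12)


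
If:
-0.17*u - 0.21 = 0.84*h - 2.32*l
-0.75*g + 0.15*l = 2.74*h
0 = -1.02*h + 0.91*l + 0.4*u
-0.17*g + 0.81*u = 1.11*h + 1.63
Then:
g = -9.10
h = 2.56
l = 1.28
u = 3.61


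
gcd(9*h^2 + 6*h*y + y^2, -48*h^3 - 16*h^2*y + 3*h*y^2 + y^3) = 3*h + y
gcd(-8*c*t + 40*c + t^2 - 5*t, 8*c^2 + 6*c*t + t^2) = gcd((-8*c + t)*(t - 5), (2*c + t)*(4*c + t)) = 1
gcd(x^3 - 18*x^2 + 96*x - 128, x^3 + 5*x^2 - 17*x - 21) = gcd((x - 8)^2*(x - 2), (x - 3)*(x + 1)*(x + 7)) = 1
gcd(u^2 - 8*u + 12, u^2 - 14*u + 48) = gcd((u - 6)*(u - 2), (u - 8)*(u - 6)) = u - 6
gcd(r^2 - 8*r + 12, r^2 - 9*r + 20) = 1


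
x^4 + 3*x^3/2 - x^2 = x^2*(x - 1/2)*(x + 2)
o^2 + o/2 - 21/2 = (o - 3)*(o + 7/2)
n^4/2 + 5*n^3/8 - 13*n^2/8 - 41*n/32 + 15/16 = (n/2 + 1)*(n - 3/2)*(n - 1/2)*(n + 5/4)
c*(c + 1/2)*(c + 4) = c^3 + 9*c^2/2 + 2*c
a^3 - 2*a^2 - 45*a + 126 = (a - 6)*(a - 3)*(a + 7)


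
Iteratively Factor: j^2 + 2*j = (j + 2)*(j)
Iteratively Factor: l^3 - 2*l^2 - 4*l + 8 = (l - 2)*(l^2 - 4) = (l - 2)^2*(l + 2)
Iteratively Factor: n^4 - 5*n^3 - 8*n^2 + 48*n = (n - 4)*(n^3 - n^2 - 12*n) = (n - 4)^2*(n^2 + 3*n) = n*(n - 4)^2*(n + 3)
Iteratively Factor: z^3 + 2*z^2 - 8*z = (z - 2)*(z^2 + 4*z) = (z - 2)*(z + 4)*(z)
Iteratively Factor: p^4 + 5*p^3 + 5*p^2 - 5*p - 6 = (p + 3)*(p^3 + 2*p^2 - p - 2) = (p - 1)*(p + 3)*(p^2 + 3*p + 2) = (p - 1)*(p + 1)*(p + 3)*(p + 2)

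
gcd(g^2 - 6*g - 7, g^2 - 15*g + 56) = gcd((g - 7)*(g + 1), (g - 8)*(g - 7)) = g - 7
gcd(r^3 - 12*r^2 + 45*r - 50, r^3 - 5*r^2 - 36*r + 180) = r - 5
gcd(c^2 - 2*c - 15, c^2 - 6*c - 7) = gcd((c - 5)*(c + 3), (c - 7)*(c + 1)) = 1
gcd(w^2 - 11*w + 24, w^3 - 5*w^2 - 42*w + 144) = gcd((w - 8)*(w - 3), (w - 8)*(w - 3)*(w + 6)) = w^2 - 11*w + 24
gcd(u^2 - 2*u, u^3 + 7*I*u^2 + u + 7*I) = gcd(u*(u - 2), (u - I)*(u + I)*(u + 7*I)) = 1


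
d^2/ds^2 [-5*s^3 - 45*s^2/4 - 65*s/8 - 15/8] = -30*s - 45/2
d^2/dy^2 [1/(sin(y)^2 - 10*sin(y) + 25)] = 2*(-5*sin(y) + cos(2*y) + 2)/(sin(y) - 5)^4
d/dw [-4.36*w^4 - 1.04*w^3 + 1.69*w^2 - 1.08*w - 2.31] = -17.44*w^3 - 3.12*w^2 + 3.38*w - 1.08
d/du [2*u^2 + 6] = 4*u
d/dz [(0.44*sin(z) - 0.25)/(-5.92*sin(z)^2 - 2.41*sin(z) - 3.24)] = (2.6048*sin(z)^2 - 2.96*sin(z) - 2.0281)*cos(z)/(35.0464*sin(z)^4 + 28.5344*sin(z)^3 + 44.1697*sin(z)^2 + 15.6168*sin(z) + 10.4976)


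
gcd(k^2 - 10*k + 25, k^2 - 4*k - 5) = k - 5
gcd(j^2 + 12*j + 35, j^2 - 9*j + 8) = 1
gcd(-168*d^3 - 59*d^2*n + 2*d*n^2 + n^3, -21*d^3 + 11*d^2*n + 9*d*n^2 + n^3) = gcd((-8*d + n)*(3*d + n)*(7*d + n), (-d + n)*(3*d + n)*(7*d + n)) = 21*d^2 + 10*d*n + n^2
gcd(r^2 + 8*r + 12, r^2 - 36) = r + 6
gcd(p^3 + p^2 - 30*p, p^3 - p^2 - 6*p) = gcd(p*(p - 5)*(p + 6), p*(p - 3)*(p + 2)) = p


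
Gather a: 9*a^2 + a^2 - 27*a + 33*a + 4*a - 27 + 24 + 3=10*a^2 + 10*a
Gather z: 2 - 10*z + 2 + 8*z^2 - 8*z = 8*z^2 - 18*z + 4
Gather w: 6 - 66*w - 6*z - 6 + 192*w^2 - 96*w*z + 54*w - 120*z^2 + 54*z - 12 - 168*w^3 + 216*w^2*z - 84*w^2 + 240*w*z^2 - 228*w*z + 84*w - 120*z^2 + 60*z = -168*w^3 + w^2*(216*z + 108) + w*(240*z^2 - 324*z + 72) - 240*z^2 + 108*z - 12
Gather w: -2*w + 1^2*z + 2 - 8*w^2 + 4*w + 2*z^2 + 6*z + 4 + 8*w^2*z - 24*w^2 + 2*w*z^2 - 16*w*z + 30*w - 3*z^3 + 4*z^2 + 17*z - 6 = w^2*(8*z - 32) + w*(2*z^2 - 16*z + 32) - 3*z^3 + 6*z^2 + 24*z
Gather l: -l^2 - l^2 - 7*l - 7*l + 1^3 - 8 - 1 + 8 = -2*l^2 - 14*l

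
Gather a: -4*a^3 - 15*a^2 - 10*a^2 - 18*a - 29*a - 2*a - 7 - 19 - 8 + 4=-4*a^3 - 25*a^2 - 49*a - 30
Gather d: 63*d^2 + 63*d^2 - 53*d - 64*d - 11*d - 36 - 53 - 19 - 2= 126*d^2 - 128*d - 110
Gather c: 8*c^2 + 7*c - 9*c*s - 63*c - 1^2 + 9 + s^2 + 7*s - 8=8*c^2 + c*(-9*s - 56) + s^2 + 7*s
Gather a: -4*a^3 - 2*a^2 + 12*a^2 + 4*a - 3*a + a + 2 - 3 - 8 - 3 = -4*a^3 + 10*a^2 + 2*a - 12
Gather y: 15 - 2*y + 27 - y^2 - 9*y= -y^2 - 11*y + 42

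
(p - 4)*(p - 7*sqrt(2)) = p^2 - 7*sqrt(2)*p - 4*p + 28*sqrt(2)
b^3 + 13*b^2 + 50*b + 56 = (b + 2)*(b + 4)*(b + 7)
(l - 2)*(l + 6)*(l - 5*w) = l^3 - 5*l^2*w + 4*l^2 - 20*l*w - 12*l + 60*w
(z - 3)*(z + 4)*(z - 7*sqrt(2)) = z^3 - 7*sqrt(2)*z^2 + z^2 - 12*z - 7*sqrt(2)*z + 84*sqrt(2)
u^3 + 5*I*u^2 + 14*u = u*(u - 2*I)*(u + 7*I)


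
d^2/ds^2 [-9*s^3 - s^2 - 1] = -54*s - 2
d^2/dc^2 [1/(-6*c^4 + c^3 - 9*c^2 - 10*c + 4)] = 2*(3*(12*c^2 - c + 3)*(6*c^4 - c^3 + 9*c^2 + 10*c - 4) - (24*c^3 - 3*c^2 + 18*c + 10)^2)/(6*c^4 - c^3 + 9*c^2 + 10*c - 4)^3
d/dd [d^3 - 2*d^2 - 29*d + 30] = 3*d^2 - 4*d - 29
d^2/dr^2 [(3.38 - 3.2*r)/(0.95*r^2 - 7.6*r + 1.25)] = (-(1.9*r - 7.6)*(3.2*r - 3.38)*(3.8*r - 15.2) + (18.24*r - 55.062)*(0.95*r^2 - 7.6*r + 1.25))/(0.95*r^2 - 7.6*r + 1.25)^3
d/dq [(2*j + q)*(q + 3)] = 2*j + 2*q + 3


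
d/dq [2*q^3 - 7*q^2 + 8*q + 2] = 6*q^2 - 14*q + 8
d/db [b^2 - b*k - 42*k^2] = 2*b - k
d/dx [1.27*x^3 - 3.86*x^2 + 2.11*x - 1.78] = 3.81*x^2 - 7.72*x + 2.11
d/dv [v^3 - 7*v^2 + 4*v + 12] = 3*v^2 - 14*v + 4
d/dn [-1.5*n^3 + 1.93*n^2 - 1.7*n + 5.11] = -4.5*n^2 + 3.86*n - 1.7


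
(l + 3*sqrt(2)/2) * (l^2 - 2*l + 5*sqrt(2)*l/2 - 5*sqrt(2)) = l^3 - 2*l^2 + 4*sqrt(2)*l^2 - 8*sqrt(2)*l + 15*l/2 - 15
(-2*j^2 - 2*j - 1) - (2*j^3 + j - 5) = -2*j^3 - 2*j^2 - 3*j + 4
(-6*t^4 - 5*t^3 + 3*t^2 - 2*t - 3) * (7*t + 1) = -42*t^5 - 41*t^4 + 16*t^3 - 11*t^2 - 23*t - 3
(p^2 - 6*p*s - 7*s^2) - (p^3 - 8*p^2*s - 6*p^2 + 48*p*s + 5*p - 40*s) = -p^3 + 8*p^2*s + 7*p^2 - 54*p*s - 5*p - 7*s^2 + 40*s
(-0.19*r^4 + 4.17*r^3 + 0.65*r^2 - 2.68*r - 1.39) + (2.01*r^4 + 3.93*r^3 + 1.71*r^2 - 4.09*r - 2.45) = 1.82*r^4 + 8.1*r^3 + 2.36*r^2 - 6.77*r - 3.84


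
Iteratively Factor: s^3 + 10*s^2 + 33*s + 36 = (s + 3)*(s^2 + 7*s + 12) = (s + 3)^2*(s + 4)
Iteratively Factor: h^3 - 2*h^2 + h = (h - 1)*(h^2 - h) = h*(h - 1)*(h - 1)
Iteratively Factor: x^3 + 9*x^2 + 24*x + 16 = (x + 4)*(x^2 + 5*x + 4) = (x + 1)*(x + 4)*(x + 4)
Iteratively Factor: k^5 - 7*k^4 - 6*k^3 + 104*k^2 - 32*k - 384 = (k - 4)*(k^4 - 3*k^3 - 18*k^2 + 32*k + 96) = (k - 4)^2*(k^3 + k^2 - 14*k - 24) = (k - 4)^2*(k + 3)*(k^2 - 2*k - 8) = (k - 4)^3*(k + 3)*(k + 2)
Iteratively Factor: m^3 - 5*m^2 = (m)*(m^2 - 5*m) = m*(m - 5)*(m)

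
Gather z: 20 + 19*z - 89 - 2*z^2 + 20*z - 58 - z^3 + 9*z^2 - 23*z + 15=-z^3 + 7*z^2 + 16*z - 112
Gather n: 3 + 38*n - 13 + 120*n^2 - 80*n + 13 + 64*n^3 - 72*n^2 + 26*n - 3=64*n^3 + 48*n^2 - 16*n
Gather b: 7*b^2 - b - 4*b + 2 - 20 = 7*b^2 - 5*b - 18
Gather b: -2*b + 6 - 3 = 3 - 2*b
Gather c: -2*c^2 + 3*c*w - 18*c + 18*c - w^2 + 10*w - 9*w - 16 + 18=-2*c^2 + 3*c*w - w^2 + w + 2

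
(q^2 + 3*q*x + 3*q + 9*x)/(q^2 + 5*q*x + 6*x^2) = (q + 3)/(q + 2*x)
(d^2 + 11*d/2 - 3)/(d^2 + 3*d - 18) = (d - 1/2)/(d - 3)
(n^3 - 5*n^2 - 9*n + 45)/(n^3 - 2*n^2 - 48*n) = (-n^3 + 5*n^2 + 9*n - 45)/(n*(-n^2 + 2*n + 48))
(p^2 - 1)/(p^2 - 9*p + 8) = (p + 1)/(p - 8)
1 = 1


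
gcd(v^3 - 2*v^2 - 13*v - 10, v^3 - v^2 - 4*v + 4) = v + 2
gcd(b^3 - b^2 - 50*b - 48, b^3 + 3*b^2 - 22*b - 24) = b^2 + 7*b + 6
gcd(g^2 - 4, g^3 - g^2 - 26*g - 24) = 1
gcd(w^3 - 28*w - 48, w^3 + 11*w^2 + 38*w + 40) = w^2 + 6*w + 8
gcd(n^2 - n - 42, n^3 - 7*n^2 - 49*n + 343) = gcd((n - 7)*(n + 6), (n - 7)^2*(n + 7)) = n - 7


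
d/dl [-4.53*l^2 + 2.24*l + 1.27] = 2.24 - 9.06*l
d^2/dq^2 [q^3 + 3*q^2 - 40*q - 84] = 6*q + 6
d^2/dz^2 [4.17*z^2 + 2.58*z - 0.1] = 8.34000000000000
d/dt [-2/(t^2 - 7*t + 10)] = 2*(2*t - 7)/(t^2 - 7*t + 10)^2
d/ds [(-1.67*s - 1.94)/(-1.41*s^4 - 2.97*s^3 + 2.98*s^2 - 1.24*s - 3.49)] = (-7.0641*s^4 - 20.8614*s^3 - 12.3088*s^2 + 11.5624*s + 3.4227)/(1.9881*s^8 + 8.3754*s^7 + 0.417300000000003*s^6 - 14.2044*s^5 + 26.0878*s^4 + 13.3402*s^3 - 19.2628*s^2 + 8.6552*s + 12.1801)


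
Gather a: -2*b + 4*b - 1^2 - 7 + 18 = 2*b + 10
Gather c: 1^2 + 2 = 3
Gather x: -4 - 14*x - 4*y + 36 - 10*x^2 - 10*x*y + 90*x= -10*x^2 + x*(76 - 10*y) - 4*y + 32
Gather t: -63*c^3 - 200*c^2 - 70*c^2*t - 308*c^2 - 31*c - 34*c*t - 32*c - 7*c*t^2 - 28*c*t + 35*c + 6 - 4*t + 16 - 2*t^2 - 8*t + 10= -63*c^3 - 508*c^2 - 28*c + t^2*(-7*c - 2) + t*(-70*c^2 - 62*c - 12) + 32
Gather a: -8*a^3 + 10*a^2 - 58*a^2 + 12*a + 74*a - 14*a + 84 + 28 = -8*a^3 - 48*a^2 + 72*a + 112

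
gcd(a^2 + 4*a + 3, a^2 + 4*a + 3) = a^2 + 4*a + 3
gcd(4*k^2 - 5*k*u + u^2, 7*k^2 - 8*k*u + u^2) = -k + u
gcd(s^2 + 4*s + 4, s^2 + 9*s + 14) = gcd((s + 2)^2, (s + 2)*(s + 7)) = s + 2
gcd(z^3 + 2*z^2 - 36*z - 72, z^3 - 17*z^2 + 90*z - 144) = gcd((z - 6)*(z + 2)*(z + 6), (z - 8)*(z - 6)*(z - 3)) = z - 6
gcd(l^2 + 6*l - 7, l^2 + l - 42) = l + 7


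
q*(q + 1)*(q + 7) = q^3 + 8*q^2 + 7*q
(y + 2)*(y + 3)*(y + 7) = y^3 + 12*y^2 + 41*y + 42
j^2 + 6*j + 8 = (j + 2)*(j + 4)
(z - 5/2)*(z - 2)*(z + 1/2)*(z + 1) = z^4 - 3*z^3 - 5*z^2/4 + 21*z/4 + 5/2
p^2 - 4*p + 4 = (p - 2)^2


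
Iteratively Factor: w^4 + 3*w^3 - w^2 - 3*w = (w + 3)*(w^3 - w) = w*(w + 3)*(w^2 - 1) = w*(w + 1)*(w + 3)*(w - 1)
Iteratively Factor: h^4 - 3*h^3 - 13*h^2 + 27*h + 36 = (h + 3)*(h^3 - 6*h^2 + 5*h + 12) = (h - 3)*(h + 3)*(h^2 - 3*h - 4) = (h - 4)*(h - 3)*(h + 3)*(h + 1)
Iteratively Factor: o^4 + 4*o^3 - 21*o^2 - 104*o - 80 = (o + 4)*(o^3 - 21*o - 20) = (o + 4)^2*(o^2 - 4*o - 5) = (o - 5)*(o + 4)^2*(o + 1)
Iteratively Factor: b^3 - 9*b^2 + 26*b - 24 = (b - 3)*(b^2 - 6*b + 8) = (b - 4)*(b - 3)*(b - 2)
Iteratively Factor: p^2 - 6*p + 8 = (p - 4)*(p - 2)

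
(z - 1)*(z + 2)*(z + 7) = z^3 + 8*z^2 + 5*z - 14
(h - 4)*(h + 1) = h^2 - 3*h - 4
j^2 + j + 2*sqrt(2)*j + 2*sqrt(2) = (j + 1)*(j + 2*sqrt(2))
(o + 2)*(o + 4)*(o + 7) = o^3 + 13*o^2 + 50*o + 56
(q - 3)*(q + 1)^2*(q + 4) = q^4 + 3*q^3 - 9*q^2 - 23*q - 12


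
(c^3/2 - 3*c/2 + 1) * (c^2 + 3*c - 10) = c^5/2 + 3*c^4/2 - 13*c^3/2 - 7*c^2/2 + 18*c - 10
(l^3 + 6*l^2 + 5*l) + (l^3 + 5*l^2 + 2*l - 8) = 2*l^3 + 11*l^2 + 7*l - 8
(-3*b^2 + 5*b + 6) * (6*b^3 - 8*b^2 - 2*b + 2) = -18*b^5 + 54*b^4 + 2*b^3 - 64*b^2 - 2*b + 12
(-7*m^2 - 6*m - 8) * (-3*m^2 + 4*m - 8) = 21*m^4 - 10*m^3 + 56*m^2 + 16*m + 64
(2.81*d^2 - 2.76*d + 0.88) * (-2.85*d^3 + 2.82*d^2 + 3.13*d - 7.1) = -8.0085*d^5 + 15.7902*d^4 - 1.4959*d^3 - 26.1082*d^2 + 22.3504*d - 6.248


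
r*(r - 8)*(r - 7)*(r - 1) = r^4 - 16*r^3 + 71*r^2 - 56*r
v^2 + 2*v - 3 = (v - 1)*(v + 3)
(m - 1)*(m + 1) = m^2 - 1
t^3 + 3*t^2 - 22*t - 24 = (t - 4)*(t + 1)*(t + 6)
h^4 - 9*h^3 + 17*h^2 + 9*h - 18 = (h - 6)*(h - 3)*(h - 1)*(h + 1)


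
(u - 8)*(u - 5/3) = u^2 - 29*u/3 + 40/3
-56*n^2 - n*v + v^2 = (-8*n + v)*(7*n + v)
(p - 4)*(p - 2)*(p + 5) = p^3 - p^2 - 22*p + 40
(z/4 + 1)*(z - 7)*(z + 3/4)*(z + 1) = z^4/4 - 5*z^3/16 - 65*z^2/8 - 205*z/16 - 21/4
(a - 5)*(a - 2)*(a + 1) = a^3 - 6*a^2 + 3*a + 10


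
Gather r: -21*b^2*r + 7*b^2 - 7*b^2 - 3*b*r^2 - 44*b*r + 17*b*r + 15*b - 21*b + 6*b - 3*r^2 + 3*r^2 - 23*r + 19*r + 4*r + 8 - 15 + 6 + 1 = -3*b*r^2 + r*(-21*b^2 - 27*b)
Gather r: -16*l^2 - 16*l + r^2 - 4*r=-16*l^2 - 16*l + r^2 - 4*r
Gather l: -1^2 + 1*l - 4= l - 5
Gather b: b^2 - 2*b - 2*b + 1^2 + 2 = b^2 - 4*b + 3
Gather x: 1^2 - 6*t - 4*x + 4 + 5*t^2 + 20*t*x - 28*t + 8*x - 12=5*t^2 - 34*t + x*(20*t + 4) - 7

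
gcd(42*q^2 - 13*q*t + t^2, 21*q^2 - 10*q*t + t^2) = 7*q - t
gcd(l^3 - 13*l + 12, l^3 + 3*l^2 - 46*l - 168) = l + 4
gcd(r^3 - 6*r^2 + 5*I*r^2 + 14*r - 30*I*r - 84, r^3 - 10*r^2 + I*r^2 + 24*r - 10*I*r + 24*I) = r - 6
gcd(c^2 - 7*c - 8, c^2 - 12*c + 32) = c - 8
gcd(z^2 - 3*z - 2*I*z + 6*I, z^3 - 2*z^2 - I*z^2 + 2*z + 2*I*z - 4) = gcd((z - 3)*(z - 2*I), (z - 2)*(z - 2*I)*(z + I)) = z - 2*I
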